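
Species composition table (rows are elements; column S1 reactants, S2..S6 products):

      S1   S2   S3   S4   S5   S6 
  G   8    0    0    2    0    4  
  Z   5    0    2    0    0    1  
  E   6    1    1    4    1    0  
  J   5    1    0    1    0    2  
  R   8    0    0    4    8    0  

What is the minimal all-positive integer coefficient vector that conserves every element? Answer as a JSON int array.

G: 3·8 = 24 | 3·0+5·0+2·2+2·0+5·4 = 24
Z: 3·5 = 15 | 3·0+5·2+2·0+2·0+5·1 = 15
E: 3·6 = 18 | 3·1+5·1+2·4+2·1+5·0 = 18
J: 3·5 = 15 | 3·1+5·0+2·1+2·0+5·2 = 15
R: 3·8 = 24 | 3·0+5·0+2·4+2·8+5·0 = 24
gcd(3,3,5,2,2,5) = 1

Coefficients: [3, 3, 5, 2, 2, 5]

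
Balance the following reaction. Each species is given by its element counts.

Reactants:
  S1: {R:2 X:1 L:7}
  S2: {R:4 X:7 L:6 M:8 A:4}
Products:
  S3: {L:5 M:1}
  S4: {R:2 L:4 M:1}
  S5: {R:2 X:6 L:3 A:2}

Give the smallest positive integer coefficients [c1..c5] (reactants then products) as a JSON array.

Coefficients: [5, 1, 3, 5, 2]

R: 5·2+1·4 = 14 | 3·0+5·2+2·2 = 14
X: 5·1+1·7 = 12 | 3·0+5·0+2·6 = 12
L: 5·7+1·6 = 41 | 3·5+5·4+2·3 = 41
M: 5·0+1·8 = 8 | 3·1+5·1+2·0 = 8
A: 5·0+1·4 = 4 | 3·0+5·0+2·2 = 4
gcd(5,1,3,5,2) = 1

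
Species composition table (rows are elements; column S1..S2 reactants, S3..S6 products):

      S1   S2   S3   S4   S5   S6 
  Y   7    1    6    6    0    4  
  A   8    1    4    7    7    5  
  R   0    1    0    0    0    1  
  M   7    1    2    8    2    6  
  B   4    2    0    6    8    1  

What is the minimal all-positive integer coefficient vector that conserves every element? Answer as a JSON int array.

Y: 6·7+2·1 = 44 | 3·6+3·6+1·0+2·4 = 44
A: 6·8+2·1 = 50 | 3·4+3·7+1·7+2·5 = 50
R: 6·0+2·1 = 2 | 3·0+3·0+1·0+2·1 = 2
M: 6·7+2·1 = 44 | 3·2+3·8+1·2+2·6 = 44
B: 6·4+2·2 = 28 | 3·0+3·6+1·8+2·1 = 28
gcd(6,2,3,3,1,2) = 1

Coefficients: [6, 2, 3, 3, 1, 2]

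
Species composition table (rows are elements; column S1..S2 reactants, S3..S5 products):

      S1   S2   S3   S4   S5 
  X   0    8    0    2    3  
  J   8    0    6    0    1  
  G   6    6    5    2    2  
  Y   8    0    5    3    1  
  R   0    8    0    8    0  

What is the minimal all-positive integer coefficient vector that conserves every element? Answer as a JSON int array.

Coefficients: [5, 2, 6, 2, 4]

X: 5·0+2·8 = 16 | 6·0+2·2+4·3 = 16
J: 5·8+2·0 = 40 | 6·6+2·0+4·1 = 40
G: 5·6+2·6 = 42 | 6·5+2·2+4·2 = 42
Y: 5·8+2·0 = 40 | 6·5+2·3+4·1 = 40
R: 5·0+2·8 = 16 | 6·0+2·8+4·0 = 16
gcd(5,2,6,2,4) = 1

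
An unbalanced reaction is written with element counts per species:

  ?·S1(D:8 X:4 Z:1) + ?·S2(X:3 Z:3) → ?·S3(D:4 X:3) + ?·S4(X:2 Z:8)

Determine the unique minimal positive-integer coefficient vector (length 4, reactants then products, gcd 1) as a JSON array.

D: 2·8+2·0 = 16 | 4·4+1·0 = 16
X: 2·4+2·3 = 14 | 4·3+1·2 = 14
Z: 2·1+2·3 = 8 | 4·0+1·8 = 8
gcd(2,2,4,1) = 1

Coefficients: [2, 2, 4, 1]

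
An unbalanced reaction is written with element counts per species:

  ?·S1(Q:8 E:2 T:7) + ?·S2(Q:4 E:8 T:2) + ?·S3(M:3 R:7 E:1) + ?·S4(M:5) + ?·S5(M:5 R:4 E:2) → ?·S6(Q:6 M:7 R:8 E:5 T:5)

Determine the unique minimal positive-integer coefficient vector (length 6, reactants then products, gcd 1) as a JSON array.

Coefficients: [4, 1, 4, 1, 5, 6]

Q: 4·8+1·4+4·0+1·0+5·0 = 36 | 6·6 = 36
M: 4·0+1·0+4·3+1·5+5·5 = 42 | 6·7 = 42
R: 4·0+1·0+4·7+1·0+5·4 = 48 | 6·8 = 48
E: 4·2+1·8+4·1+1·0+5·2 = 30 | 6·5 = 30
T: 4·7+1·2+4·0+1·0+5·0 = 30 | 6·5 = 30
gcd(4,1,4,1,5,6) = 1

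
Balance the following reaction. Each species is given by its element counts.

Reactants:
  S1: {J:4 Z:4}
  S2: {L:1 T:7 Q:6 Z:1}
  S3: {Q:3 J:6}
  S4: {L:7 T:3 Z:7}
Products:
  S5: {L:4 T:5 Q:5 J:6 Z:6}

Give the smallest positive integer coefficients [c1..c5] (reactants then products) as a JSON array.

L: 3·0+3·1+4·0+3·7 = 24 | 6·4 = 24
T: 3·0+3·7+4·0+3·3 = 30 | 6·5 = 30
Q: 3·0+3·6+4·3+3·0 = 30 | 6·5 = 30
J: 3·4+3·0+4·6+3·0 = 36 | 6·6 = 36
Z: 3·4+3·1+4·0+3·7 = 36 | 6·6 = 36
gcd(3,3,4,3,6) = 1

Coefficients: [3, 3, 4, 3, 6]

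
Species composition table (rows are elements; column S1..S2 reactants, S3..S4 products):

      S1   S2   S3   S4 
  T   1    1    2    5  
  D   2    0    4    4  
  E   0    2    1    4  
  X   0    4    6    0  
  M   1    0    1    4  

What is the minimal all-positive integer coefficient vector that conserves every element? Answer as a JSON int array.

T: 6·1+3·1 = 9 | 2·2+1·5 = 9
D: 6·2+3·0 = 12 | 2·4+1·4 = 12
E: 6·0+3·2 = 6 | 2·1+1·4 = 6
X: 6·0+3·4 = 12 | 2·6+1·0 = 12
M: 6·1+3·0 = 6 | 2·1+1·4 = 6
gcd(6,3,2,1) = 1

Coefficients: [6, 3, 2, 1]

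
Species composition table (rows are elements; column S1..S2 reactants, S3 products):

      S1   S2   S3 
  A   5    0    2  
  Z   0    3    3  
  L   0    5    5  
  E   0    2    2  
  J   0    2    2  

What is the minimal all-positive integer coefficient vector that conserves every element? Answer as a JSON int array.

Coefficients: [2, 5, 5]

A: 2·5+5·0 = 10 | 5·2 = 10
Z: 2·0+5·3 = 15 | 5·3 = 15
L: 2·0+5·5 = 25 | 5·5 = 25
E: 2·0+5·2 = 10 | 5·2 = 10
J: 2·0+5·2 = 10 | 5·2 = 10
gcd(2,5,5) = 1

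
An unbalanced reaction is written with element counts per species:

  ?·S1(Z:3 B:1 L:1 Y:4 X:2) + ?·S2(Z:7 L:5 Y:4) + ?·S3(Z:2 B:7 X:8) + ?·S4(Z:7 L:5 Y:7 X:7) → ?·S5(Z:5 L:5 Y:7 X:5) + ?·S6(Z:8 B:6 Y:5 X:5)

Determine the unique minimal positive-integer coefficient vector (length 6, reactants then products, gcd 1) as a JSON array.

Z: 5·3+1·7+1·2+1·7 = 31 | 3·5+2·8 = 31
B: 5·1+1·0+1·7+1·0 = 12 | 3·0+2·6 = 12
L: 5·1+1·5+1·0+1·5 = 15 | 3·5+2·0 = 15
Y: 5·4+1·4+1·0+1·7 = 31 | 3·7+2·5 = 31
X: 5·2+1·0+1·8+1·7 = 25 | 3·5+2·5 = 25
gcd(5,1,1,1,3,2) = 1

Coefficients: [5, 1, 1, 1, 3, 2]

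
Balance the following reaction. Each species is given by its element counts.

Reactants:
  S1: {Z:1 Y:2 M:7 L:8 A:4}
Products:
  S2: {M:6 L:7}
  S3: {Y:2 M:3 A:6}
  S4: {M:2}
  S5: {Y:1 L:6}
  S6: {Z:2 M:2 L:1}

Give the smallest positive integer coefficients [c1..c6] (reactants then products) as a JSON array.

Coefficients: [6, 3, 4, 3, 4, 3]

Z: 6·1 = 6 | 3·0+4·0+3·0+4·0+3·2 = 6
Y: 6·2 = 12 | 3·0+4·2+3·0+4·1+3·0 = 12
M: 6·7 = 42 | 3·6+4·3+3·2+4·0+3·2 = 42
L: 6·8 = 48 | 3·7+4·0+3·0+4·6+3·1 = 48
A: 6·4 = 24 | 3·0+4·6+3·0+4·0+3·0 = 24
gcd(6,3,4,3,4,3) = 1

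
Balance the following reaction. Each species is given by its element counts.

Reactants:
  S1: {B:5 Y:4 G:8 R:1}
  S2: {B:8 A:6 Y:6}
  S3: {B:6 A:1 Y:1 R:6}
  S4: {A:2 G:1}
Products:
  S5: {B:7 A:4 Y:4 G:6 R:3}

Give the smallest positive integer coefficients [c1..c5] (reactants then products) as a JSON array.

B: 3·5+1·8+2·6+6·0 = 35 | 5·7 = 35
A: 3·0+1·6+2·1+6·2 = 20 | 5·4 = 20
Y: 3·4+1·6+2·1+6·0 = 20 | 5·4 = 20
G: 3·8+1·0+2·0+6·1 = 30 | 5·6 = 30
R: 3·1+1·0+2·6+6·0 = 15 | 5·3 = 15
gcd(3,1,2,6,5) = 1

Coefficients: [3, 1, 2, 6, 5]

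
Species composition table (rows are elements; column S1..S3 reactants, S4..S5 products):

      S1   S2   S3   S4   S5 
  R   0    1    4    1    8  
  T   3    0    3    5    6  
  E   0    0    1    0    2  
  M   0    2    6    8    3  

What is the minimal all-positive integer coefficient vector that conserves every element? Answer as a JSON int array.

Coefficients: [5, 3, 4, 3, 2]

R: 5·0+3·1+4·4 = 19 | 3·1+2·8 = 19
T: 5·3+3·0+4·3 = 27 | 3·5+2·6 = 27
E: 5·0+3·0+4·1 = 4 | 3·0+2·2 = 4
M: 5·0+3·2+4·6 = 30 | 3·8+2·3 = 30
gcd(5,3,4,3,2) = 1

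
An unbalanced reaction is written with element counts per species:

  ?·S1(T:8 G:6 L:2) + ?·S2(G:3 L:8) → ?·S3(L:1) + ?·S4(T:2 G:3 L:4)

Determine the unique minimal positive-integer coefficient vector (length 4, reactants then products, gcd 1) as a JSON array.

Coefficients: [1, 2, 2, 4]

T: 1·8+2·0 = 8 | 2·0+4·2 = 8
G: 1·6+2·3 = 12 | 2·0+4·3 = 12
L: 1·2+2·8 = 18 | 2·1+4·4 = 18
gcd(1,2,2,4) = 1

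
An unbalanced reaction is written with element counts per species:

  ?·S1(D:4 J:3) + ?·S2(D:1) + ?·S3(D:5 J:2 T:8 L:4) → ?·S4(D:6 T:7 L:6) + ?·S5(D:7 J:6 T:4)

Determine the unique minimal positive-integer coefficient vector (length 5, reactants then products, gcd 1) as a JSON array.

D: 6·4+5·1+6·5 = 59 | 4·6+5·7 = 59
J: 6·3+5·0+6·2 = 30 | 4·0+5·6 = 30
T: 6·0+5·0+6·8 = 48 | 4·7+5·4 = 48
L: 6·0+5·0+6·4 = 24 | 4·6+5·0 = 24
gcd(6,5,6,4,5) = 1

Coefficients: [6, 5, 6, 4, 5]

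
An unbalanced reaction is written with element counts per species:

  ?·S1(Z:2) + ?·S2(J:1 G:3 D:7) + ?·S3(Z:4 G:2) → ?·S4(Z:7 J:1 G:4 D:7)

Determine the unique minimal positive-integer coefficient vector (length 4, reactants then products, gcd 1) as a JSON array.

Coefficients: [5, 2, 1, 2]

Z: 5·2+2·0+1·4 = 14 | 2·7 = 14
J: 5·0+2·1+1·0 = 2 | 2·1 = 2
G: 5·0+2·3+1·2 = 8 | 2·4 = 8
D: 5·0+2·7+1·0 = 14 | 2·7 = 14
gcd(5,2,1,2) = 1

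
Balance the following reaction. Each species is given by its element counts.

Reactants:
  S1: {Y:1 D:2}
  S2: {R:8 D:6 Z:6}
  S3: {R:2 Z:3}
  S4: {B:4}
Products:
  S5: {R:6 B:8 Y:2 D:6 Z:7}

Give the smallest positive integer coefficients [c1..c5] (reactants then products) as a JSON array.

Coefficients: [6, 1, 5, 6, 3]

R: 6·0+1·8+5·2+6·0 = 18 | 3·6 = 18
B: 6·0+1·0+5·0+6·4 = 24 | 3·8 = 24
Y: 6·1+1·0+5·0+6·0 = 6 | 3·2 = 6
D: 6·2+1·6+5·0+6·0 = 18 | 3·6 = 18
Z: 6·0+1·6+5·3+6·0 = 21 | 3·7 = 21
gcd(6,1,5,6,3) = 1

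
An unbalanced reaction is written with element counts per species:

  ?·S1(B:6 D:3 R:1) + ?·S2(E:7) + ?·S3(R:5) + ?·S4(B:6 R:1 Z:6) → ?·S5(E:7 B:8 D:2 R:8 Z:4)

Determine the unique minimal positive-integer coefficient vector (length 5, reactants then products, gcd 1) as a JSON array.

E: 2·0+3·7+4·0+2·0 = 21 | 3·7 = 21
B: 2·6+3·0+4·0+2·6 = 24 | 3·8 = 24
D: 2·3+3·0+4·0+2·0 = 6 | 3·2 = 6
R: 2·1+3·0+4·5+2·1 = 24 | 3·8 = 24
Z: 2·0+3·0+4·0+2·6 = 12 | 3·4 = 12
gcd(2,3,4,2,3) = 1

Coefficients: [2, 3, 4, 2, 3]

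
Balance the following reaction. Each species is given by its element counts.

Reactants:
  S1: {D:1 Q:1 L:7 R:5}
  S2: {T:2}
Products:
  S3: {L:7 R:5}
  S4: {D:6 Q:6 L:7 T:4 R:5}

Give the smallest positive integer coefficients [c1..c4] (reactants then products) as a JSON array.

D: 6·1+2·0 = 6 | 5·0+1·6 = 6
Q: 6·1+2·0 = 6 | 5·0+1·6 = 6
L: 6·7+2·0 = 42 | 5·7+1·7 = 42
T: 6·0+2·2 = 4 | 5·0+1·4 = 4
R: 6·5+2·0 = 30 | 5·5+1·5 = 30
gcd(6,2,5,1) = 1

Coefficients: [6, 2, 5, 1]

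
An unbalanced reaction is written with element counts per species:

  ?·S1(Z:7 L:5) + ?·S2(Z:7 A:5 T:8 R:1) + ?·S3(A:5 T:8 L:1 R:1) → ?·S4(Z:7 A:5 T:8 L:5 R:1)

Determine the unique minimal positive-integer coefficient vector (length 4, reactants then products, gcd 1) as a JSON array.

Coefficients: [5, 1, 5, 6]

Z: 5·7+1·7+5·0 = 42 | 6·7 = 42
A: 5·0+1·5+5·5 = 30 | 6·5 = 30
T: 5·0+1·8+5·8 = 48 | 6·8 = 48
L: 5·5+1·0+5·1 = 30 | 6·5 = 30
R: 5·0+1·1+5·1 = 6 | 6·1 = 6
gcd(5,1,5,6) = 1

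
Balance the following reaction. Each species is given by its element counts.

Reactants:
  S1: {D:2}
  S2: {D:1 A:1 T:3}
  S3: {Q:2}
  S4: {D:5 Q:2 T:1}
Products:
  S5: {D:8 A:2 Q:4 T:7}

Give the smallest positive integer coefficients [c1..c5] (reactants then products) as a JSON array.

Coefficients: [1, 4, 2, 2, 2]

D: 1·2+4·1+2·0+2·5 = 16 | 2·8 = 16
A: 1·0+4·1+2·0+2·0 = 4 | 2·2 = 4
Q: 1·0+4·0+2·2+2·2 = 8 | 2·4 = 8
T: 1·0+4·3+2·0+2·1 = 14 | 2·7 = 14
gcd(1,4,2,2,2) = 1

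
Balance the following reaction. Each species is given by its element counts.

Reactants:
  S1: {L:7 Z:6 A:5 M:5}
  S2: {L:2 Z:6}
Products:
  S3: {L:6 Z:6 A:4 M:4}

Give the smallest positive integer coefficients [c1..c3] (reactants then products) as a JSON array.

L: 4·7+1·2 = 30 | 5·6 = 30
Z: 4·6+1·6 = 30 | 5·6 = 30
A: 4·5+1·0 = 20 | 5·4 = 20
M: 4·5+1·0 = 20 | 5·4 = 20
gcd(4,1,5) = 1

Coefficients: [4, 1, 5]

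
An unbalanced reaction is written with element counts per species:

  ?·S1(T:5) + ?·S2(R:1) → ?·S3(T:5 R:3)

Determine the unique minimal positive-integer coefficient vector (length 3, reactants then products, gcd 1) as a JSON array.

T: 1·5+3·0 = 5 | 1·5 = 5
R: 1·0+3·1 = 3 | 1·3 = 3
gcd(1,3,1) = 1

Coefficients: [1, 3, 1]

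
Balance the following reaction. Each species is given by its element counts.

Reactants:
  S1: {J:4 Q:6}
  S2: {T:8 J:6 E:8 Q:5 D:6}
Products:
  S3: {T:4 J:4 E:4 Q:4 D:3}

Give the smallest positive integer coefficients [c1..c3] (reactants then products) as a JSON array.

T: 1·0+2·8 = 16 | 4·4 = 16
J: 1·4+2·6 = 16 | 4·4 = 16
E: 1·0+2·8 = 16 | 4·4 = 16
Q: 1·6+2·5 = 16 | 4·4 = 16
D: 1·0+2·6 = 12 | 4·3 = 12
gcd(1,2,4) = 1

Coefficients: [1, 2, 4]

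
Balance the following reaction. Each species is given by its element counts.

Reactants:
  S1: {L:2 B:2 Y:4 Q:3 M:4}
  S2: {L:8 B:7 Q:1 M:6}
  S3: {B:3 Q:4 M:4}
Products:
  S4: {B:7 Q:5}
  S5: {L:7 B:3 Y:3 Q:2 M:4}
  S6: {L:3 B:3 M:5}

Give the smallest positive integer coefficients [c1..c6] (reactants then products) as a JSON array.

L: 3·2+5·8+1·0 = 46 | 2·0+4·7+6·3 = 46
B: 3·2+5·7+1·3 = 44 | 2·7+4·3+6·3 = 44
Y: 3·4+5·0+1·0 = 12 | 2·0+4·3+6·0 = 12
Q: 3·3+5·1+1·4 = 18 | 2·5+4·2+6·0 = 18
M: 3·4+5·6+1·4 = 46 | 2·0+4·4+6·5 = 46
gcd(3,5,1,2,4,6) = 1

Coefficients: [3, 5, 1, 2, 4, 6]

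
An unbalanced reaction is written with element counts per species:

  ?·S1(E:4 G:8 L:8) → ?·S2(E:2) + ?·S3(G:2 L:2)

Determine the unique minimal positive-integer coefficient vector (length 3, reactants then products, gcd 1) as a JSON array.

Coefficients: [1, 2, 4]

E: 1·4 = 4 | 2·2+4·0 = 4
G: 1·8 = 8 | 2·0+4·2 = 8
L: 1·8 = 8 | 2·0+4·2 = 8
gcd(1,2,4) = 1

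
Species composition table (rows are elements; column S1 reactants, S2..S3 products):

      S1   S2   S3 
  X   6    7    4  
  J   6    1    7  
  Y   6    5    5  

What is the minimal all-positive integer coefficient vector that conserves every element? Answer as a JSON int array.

Coefficients: [5, 2, 4]

X: 5·6 = 30 | 2·7+4·4 = 30
J: 5·6 = 30 | 2·1+4·7 = 30
Y: 5·6 = 30 | 2·5+4·5 = 30
gcd(5,2,4) = 1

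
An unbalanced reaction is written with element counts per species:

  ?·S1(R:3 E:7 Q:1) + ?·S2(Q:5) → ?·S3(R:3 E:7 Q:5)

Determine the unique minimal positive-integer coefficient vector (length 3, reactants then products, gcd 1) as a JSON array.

R: 5·3+4·0 = 15 | 5·3 = 15
E: 5·7+4·0 = 35 | 5·7 = 35
Q: 5·1+4·5 = 25 | 5·5 = 25
gcd(5,4,5) = 1

Coefficients: [5, 4, 5]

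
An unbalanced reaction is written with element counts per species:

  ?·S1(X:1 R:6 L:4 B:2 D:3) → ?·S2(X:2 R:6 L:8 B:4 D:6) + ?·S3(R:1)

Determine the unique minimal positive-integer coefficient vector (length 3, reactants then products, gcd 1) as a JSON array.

X: 2·1 = 2 | 1·2+6·0 = 2
R: 2·6 = 12 | 1·6+6·1 = 12
L: 2·4 = 8 | 1·8+6·0 = 8
B: 2·2 = 4 | 1·4+6·0 = 4
D: 2·3 = 6 | 1·6+6·0 = 6
gcd(2,1,6) = 1

Coefficients: [2, 1, 6]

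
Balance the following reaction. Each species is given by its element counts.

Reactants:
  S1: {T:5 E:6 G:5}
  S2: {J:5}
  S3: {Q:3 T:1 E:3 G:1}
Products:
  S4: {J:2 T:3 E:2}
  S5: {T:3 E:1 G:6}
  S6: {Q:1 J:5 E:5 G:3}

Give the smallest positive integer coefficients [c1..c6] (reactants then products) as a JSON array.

Coefficients: [4, 5, 1, 5, 2, 3]

Q: 4·0+5·0+1·3 = 3 | 5·0+2·0+3·1 = 3
J: 4·0+5·5+1·0 = 25 | 5·2+2·0+3·5 = 25
T: 4·5+5·0+1·1 = 21 | 5·3+2·3+3·0 = 21
E: 4·6+5·0+1·3 = 27 | 5·2+2·1+3·5 = 27
G: 4·5+5·0+1·1 = 21 | 5·0+2·6+3·3 = 21
gcd(4,5,1,5,2,3) = 1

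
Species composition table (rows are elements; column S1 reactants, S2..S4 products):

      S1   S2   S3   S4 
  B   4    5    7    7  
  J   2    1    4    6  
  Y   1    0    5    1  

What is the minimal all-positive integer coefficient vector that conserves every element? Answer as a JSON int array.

B: 6·4 = 24 | 2·5+1·7+1·7 = 24
J: 6·2 = 12 | 2·1+1·4+1·6 = 12
Y: 6·1 = 6 | 2·0+1·5+1·1 = 6
gcd(6,2,1,1) = 1

Coefficients: [6, 2, 1, 1]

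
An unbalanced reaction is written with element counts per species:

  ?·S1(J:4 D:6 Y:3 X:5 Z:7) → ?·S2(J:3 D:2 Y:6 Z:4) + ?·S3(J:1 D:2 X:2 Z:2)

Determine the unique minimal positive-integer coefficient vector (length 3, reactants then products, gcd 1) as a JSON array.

J: 2·4 = 8 | 1·3+5·1 = 8
D: 2·6 = 12 | 1·2+5·2 = 12
Y: 2·3 = 6 | 1·6+5·0 = 6
X: 2·5 = 10 | 1·0+5·2 = 10
Z: 2·7 = 14 | 1·4+5·2 = 14
gcd(2,1,5) = 1

Coefficients: [2, 1, 5]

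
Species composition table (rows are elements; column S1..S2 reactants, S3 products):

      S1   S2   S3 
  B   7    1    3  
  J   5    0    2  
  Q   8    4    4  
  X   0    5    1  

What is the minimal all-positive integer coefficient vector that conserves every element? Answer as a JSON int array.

B: 2·7+1·1 = 15 | 5·3 = 15
J: 2·5+1·0 = 10 | 5·2 = 10
Q: 2·8+1·4 = 20 | 5·4 = 20
X: 2·0+1·5 = 5 | 5·1 = 5
gcd(2,1,5) = 1

Coefficients: [2, 1, 5]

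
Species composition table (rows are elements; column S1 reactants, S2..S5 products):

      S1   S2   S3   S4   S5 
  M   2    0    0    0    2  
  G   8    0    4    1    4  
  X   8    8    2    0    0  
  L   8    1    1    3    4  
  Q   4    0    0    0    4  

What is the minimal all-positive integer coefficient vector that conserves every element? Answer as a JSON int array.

M: 5·2 = 10 | 4·0+4·0+4·0+5·2 = 10
G: 5·8 = 40 | 4·0+4·4+4·1+5·4 = 40
X: 5·8 = 40 | 4·8+4·2+4·0+5·0 = 40
L: 5·8 = 40 | 4·1+4·1+4·3+5·4 = 40
Q: 5·4 = 20 | 4·0+4·0+4·0+5·4 = 20
gcd(5,4,4,4,5) = 1

Coefficients: [5, 4, 4, 4, 5]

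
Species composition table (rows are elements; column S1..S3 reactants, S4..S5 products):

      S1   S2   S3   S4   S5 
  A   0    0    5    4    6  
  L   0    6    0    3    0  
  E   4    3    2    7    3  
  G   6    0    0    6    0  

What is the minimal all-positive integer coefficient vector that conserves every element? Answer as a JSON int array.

Coefficients: [6, 3, 6, 6, 1]

A: 6·0+3·0+6·5 = 30 | 6·4+1·6 = 30
L: 6·0+3·6+6·0 = 18 | 6·3+1·0 = 18
E: 6·4+3·3+6·2 = 45 | 6·7+1·3 = 45
G: 6·6+3·0+6·0 = 36 | 6·6+1·0 = 36
gcd(6,3,6,6,1) = 1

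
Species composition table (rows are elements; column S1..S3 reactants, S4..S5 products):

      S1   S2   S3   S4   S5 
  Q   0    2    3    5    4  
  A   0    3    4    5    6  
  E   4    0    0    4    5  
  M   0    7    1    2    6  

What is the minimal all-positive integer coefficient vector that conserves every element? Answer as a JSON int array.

Q: 6·0+3·2+5·3 = 21 | 1·5+4·4 = 21
A: 6·0+3·3+5·4 = 29 | 1·5+4·6 = 29
E: 6·4+3·0+5·0 = 24 | 1·4+4·5 = 24
M: 6·0+3·7+5·1 = 26 | 1·2+4·6 = 26
gcd(6,3,5,1,4) = 1

Coefficients: [6, 3, 5, 1, 4]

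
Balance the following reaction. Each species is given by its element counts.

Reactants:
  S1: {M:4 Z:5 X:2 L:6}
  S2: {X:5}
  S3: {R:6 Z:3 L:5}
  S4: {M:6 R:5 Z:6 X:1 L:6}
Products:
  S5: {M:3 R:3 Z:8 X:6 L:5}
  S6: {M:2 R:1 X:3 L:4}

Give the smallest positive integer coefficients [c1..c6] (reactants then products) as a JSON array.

M: 4·4+6·0+2·0+1·6 = 22 | 4·3+5·2 = 22
R: 4·0+6·0+2·6+1·5 = 17 | 4·3+5·1 = 17
Z: 4·5+6·0+2·3+1·6 = 32 | 4·8+5·0 = 32
X: 4·2+6·5+2·0+1·1 = 39 | 4·6+5·3 = 39
L: 4·6+6·0+2·5+1·6 = 40 | 4·5+5·4 = 40
gcd(4,6,2,1,4,5) = 1

Coefficients: [4, 6, 2, 1, 4, 5]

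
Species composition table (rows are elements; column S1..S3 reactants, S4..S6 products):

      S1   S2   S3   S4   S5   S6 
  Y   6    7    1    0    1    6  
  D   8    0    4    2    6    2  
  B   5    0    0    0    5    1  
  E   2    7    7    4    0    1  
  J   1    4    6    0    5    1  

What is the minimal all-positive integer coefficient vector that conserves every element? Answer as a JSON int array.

Y: 4·6+1·7+2·1 = 33 | 6·0+3·1+5·6 = 33
D: 4·8+1·0+2·4 = 40 | 6·2+3·6+5·2 = 40
B: 4·5+1·0+2·0 = 20 | 6·0+3·5+5·1 = 20
E: 4·2+1·7+2·7 = 29 | 6·4+3·0+5·1 = 29
J: 4·1+1·4+2·6 = 20 | 6·0+3·5+5·1 = 20
gcd(4,1,2,6,3,5) = 1

Coefficients: [4, 1, 2, 6, 3, 5]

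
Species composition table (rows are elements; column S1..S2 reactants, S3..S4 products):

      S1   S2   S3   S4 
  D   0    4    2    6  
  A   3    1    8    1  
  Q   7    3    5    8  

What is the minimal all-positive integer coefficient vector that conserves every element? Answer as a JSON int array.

D: 2·0+5·4 = 20 | 1·2+3·6 = 20
A: 2·3+5·1 = 11 | 1·8+3·1 = 11
Q: 2·7+5·3 = 29 | 1·5+3·8 = 29
gcd(2,5,1,3) = 1

Coefficients: [2, 5, 1, 3]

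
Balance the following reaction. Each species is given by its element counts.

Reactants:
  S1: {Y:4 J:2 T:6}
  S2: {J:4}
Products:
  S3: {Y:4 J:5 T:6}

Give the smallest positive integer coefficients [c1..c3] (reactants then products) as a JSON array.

Y: 4·4+3·0 = 16 | 4·4 = 16
J: 4·2+3·4 = 20 | 4·5 = 20
T: 4·6+3·0 = 24 | 4·6 = 24
gcd(4,3,4) = 1

Coefficients: [4, 3, 4]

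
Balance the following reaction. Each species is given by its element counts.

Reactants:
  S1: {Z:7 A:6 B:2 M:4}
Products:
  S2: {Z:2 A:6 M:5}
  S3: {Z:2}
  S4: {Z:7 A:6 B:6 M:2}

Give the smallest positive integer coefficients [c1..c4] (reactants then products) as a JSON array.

Z: 3·7 = 21 | 2·2+5·2+1·7 = 21
A: 3·6 = 18 | 2·6+5·0+1·6 = 18
B: 3·2 = 6 | 2·0+5·0+1·6 = 6
M: 3·4 = 12 | 2·5+5·0+1·2 = 12
gcd(3,2,5,1) = 1

Coefficients: [3, 2, 5, 1]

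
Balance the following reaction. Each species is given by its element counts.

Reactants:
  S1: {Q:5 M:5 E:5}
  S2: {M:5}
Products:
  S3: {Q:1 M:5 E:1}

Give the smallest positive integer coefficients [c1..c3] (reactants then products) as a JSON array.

Coefficients: [1, 4, 5]

Q: 1·5+4·0 = 5 | 5·1 = 5
M: 1·5+4·5 = 25 | 5·5 = 25
E: 1·5+4·0 = 5 | 5·1 = 5
gcd(1,4,5) = 1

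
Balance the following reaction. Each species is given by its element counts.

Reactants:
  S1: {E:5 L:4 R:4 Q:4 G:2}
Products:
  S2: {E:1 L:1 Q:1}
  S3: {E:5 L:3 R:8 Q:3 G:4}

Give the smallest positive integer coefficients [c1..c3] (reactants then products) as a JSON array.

E: 2·5 = 10 | 5·1+1·5 = 10
L: 2·4 = 8 | 5·1+1·3 = 8
R: 2·4 = 8 | 5·0+1·8 = 8
Q: 2·4 = 8 | 5·1+1·3 = 8
G: 2·2 = 4 | 5·0+1·4 = 4
gcd(2,5,1) = 1

Coefficients: [2, 5, 1]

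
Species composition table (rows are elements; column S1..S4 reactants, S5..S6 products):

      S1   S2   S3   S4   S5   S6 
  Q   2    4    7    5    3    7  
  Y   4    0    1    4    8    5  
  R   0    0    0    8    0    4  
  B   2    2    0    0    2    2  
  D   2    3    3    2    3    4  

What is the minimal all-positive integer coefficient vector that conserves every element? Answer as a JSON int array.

Q: 6·2+1·4+2·7+3·5 = 45 | 1·3+6·7 = 45
Y: 6·4+1·0+2·1+3·4 = 38 | 1·8+6·5 = 38
R: 6·0+1·0+2·0+3·8 = 24 | 1·0+6·4 = 24
B: 6·2+1·2+2·0+3·0 = 14 | 1·2+6·2 = 14
D: 6·2+1·3+2·3+3·2 = 27 | 1·3+6·4 = 27
gcd(6,1,2,3,1,6) = 1

Coefficients: [6, 1, 2, 3, 1, 6]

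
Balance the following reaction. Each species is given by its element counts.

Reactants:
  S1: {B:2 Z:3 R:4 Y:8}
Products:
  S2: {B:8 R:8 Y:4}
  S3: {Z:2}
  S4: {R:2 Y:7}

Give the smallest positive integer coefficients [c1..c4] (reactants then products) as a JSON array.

Coefficients: [4, 1, 6, 4]

B: 4·2 = 8 | 1·8+6·0+4·0 = 8
Z: 4·3 = 12 | 1·0+6·2+4·0 = 12
R: 4·4 = 16 | 1·8+6·0+4·2 = 16
Y: 4·8 = 32 | 1·4+6·0+4·7 = 32
gcd(4,1,6,4) = 1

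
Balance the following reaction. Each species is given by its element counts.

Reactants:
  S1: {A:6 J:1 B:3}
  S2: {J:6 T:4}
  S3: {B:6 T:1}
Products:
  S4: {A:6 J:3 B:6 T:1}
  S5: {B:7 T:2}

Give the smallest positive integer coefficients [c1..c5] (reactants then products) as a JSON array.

Coefficients: [3, 1, 5, 3, 3]

A: 3·6+1·0+5·0 = 18 | 3·6+3·0 = 18
J: 3·1+1·6+5·0 = 9 | 3·3+3·0 = 9
B: 3·3+1·0+5·6 = 39 | 3·6+3·7 = 39
T: 3·0+1·4+5·1 = 9 | 3·1+3·2 = 9
gcd(3,1,5,3,3) = 1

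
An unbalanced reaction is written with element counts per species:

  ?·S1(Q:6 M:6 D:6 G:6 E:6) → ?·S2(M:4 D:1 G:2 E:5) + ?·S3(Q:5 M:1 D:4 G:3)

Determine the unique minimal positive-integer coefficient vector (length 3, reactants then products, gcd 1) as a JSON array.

Q: 5·6 = 30 | 6·0+6·5 = 30
M: 5·6 = 30 | 6·4+6·1 = 30
D: 5·6 = 30 | 6·1+6·4 = 30
G: 5·6 = 30 | 6·2+6·3 = 30
E: 5·6 = 30 | 6·5+6·0 = 30
gcd(5,6,6) = 1

Coefficients: [5, 6, 6]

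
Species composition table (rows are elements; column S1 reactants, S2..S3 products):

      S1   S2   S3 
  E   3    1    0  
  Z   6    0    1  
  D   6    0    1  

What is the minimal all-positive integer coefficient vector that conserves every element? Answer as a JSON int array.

E: 1·3 = 3 | 3·1+6·0 = 3
Z: 1·6 = 6 | 3·0+6·1 = 6
D: 1·6 = 6 | 3·0+6·1 = 6
gcd(1,3,6) = 1

Coefficients: [1, 3, 6]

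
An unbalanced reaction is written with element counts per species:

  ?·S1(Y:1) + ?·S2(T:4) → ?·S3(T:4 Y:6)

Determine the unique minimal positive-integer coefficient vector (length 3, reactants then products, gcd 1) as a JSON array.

Coefficients: [6, 1, 1]

T: 6·0+1·4 = 4 | 1·4 = 4
Y: 6·1+1·0 = 6 | 1·6 = 6
gcd(6,1,1) = 1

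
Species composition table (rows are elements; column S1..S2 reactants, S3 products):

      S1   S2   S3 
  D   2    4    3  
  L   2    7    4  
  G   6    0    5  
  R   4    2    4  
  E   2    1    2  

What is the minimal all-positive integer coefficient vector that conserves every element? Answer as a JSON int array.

D: 5·2+2·4 = 18 | 6·3 = 18
L: 5·2+2·7 = 24 | 6·4 = 24
G: 5·6+2·0 = 30 | 6·5 = 30
R: 5·4+2·2 = 24 | 6·4 = 24
E: 5·2+2·1 = 12 | 6·2 = 12
gcd(5,2,6) = 1

Coefficients: [5, 2, 6]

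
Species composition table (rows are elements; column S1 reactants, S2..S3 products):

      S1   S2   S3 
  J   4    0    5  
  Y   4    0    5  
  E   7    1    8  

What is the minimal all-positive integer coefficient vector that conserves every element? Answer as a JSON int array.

Coefficients: [5, 3, 4]

J: 5·4 = 20 | 3·0+4·5 = 20
Y: 5·4 = 20 | 3·0+4·5 = 20
E: 5·7 = 35 | 3·1+4·8 = 35
gcd(5,3,4) = 1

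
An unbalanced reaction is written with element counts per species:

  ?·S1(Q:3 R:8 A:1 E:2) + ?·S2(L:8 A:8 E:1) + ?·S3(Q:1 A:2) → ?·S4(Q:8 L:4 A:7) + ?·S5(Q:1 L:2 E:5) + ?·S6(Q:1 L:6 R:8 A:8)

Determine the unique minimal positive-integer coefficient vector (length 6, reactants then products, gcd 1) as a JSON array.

Coefficients: [5, 5, 1, 1, 3, 5]

Q: 5·3+5·0+1·1 = 16 | 1·8+3·1+5·1 = 16
L: 5·0+5·8+1·0 = 40 | 1·4+3·2+5·6 = 40
R: 5·8+5·0+1·0 = 40 | 1·0+3·0+5·8 = 40
A: 5·1+5·8+1·2 = 47 | 1·7+3·0+5·8 = 47
E: 5·2+5·1+1·0 = 15 | 1·0+3·5+5·0 = 15
gcd(5,5,1,1,3,5) = 1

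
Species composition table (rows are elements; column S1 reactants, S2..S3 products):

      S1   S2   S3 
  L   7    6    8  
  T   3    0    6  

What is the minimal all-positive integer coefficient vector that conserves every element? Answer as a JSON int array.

Coefficients: [2, 1, 1]

L: 2·7 = 14 | 1·6+1·8 = 14
T: 2·3 = 6 | 1·0+1·6 = 6
gcd(2,1,1) = 1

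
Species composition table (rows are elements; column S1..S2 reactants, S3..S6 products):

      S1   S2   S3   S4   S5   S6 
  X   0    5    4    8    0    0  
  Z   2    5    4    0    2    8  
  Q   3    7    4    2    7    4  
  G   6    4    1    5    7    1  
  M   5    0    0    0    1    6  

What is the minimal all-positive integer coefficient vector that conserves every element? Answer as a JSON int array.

X: 3·0+4·5 = 20 | 1·4+2·8+3·0+2·0 = 20
Z: 3·2+4·5 = 26 | 1·4+2·0+3·2+2·8 = 26
Q: 3·3+4·7 = 37 | 1·4+2·2+3·7+2·4 = 37
G: 3·6+4·4 = 34 | 1·1+2·5+3·7+2·1 = 34
M: 3·5+4·0 = 15 | 1·0+2·0+3·1+2·6 = 15
gcd(3,4,1,2,3,2) = 1

Coefficients: [3, 4, 1, 2, 3, 2]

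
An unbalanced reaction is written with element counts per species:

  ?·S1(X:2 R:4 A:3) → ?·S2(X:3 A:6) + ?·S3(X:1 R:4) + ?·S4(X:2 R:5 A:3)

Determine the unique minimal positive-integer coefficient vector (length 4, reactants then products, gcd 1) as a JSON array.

Coefficients: [6, 1, 1, 4]

X: 6·2 = 12 | 1·3+1·1+4·2 = 12
R: 6·4 = 24 | 1·0+1·4+4·5 = 24
A: 6·3 = 18 | 1·6+1·0+4·3 = 18
gcd(6,1,1,4) = 1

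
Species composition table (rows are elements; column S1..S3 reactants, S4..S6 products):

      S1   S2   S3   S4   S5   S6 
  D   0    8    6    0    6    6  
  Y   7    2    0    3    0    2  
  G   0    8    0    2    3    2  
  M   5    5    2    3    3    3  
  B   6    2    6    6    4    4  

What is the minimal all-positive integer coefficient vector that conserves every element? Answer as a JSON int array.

Coefficients: [1, 3, 5, 1, 4, 5]

D: 1·0+3·8+5·6 = 54 | 1·0+4·6+5·6 = 54
Y: 1·7+3·2+5·0 = 13 | 1·3+4·0+5·2 = 13
G: 1·0+3·8+5·0 = 24 | 1·2+4·3+5·2 = 24
M: 1·5+3·5+5·2 = 30 | 1·3+4·3+5·3 = 30
B: 1·6+3·2+5·6 = 42 | 1·6+4·4+5·4 = 42
gcd(1,3,5,1,4,5) = 1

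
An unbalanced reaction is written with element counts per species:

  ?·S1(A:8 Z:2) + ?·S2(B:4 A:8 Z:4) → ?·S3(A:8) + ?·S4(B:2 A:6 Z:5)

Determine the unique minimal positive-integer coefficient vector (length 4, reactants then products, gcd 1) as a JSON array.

B: 6·0+2·4 = 8 | 5·0+4·2 = 8
A: 6·8+2·8 = 64 | 5·8+4·6 = 64
Z: 6·2+2·4 = 20 | 5·0+4·5 = 20
gcd(6,2,5,4) = 1

Coefficients: [6, 2, 5, 4]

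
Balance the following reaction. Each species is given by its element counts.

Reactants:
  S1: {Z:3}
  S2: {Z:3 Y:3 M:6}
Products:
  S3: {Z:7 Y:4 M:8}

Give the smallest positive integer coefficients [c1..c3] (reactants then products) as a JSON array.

Z: 3·3+4·3 = 21 | 3·7 = 21
Y: 3·0+4·3 = 12 | 3·4 = 12
M: 3·0+4·6 = 24 | 3·8 = 24
gcd(3,4,3) = 1

Coefficients: [3, 4, 3]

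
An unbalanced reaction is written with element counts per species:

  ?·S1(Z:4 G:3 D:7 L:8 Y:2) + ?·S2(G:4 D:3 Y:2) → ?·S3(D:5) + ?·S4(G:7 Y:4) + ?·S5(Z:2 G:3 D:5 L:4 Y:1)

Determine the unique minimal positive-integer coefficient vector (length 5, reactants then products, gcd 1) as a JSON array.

Z: 1·4+6·0 = 4 | 3·0+3·0+2·2 = 4
G: 1·3+6·4 = 27 | 3·0+3·7+2·3 = 27
D: 1·7+6·3 = 25 | 3·5+3·0+2·5 = 25
L: 1·8+6·0 = 8 | 3·0+3·0+2·4 = 8
Y: 1·2+6·2 = 14 | 3·0+3·4+2·1 = 14
gcd(1,6,3,3,2) = 1

Coefficients: [1, 6, 3, 3, 2]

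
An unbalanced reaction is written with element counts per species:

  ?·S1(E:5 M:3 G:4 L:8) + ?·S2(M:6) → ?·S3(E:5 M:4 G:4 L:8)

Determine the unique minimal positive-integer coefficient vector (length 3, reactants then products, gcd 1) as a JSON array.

Coefficients: [6, 1, 6]

E: 6·5+1·0 = 30 | 6·5 = 30
M: 6·3+1·6 = 24 | 6·4 = 24
G: 6·4+1·0 = 24 | 6·4 = 24
L: 6·8+1·0 = 48 | 6·8 = 48
gcd(6,1,6) = 1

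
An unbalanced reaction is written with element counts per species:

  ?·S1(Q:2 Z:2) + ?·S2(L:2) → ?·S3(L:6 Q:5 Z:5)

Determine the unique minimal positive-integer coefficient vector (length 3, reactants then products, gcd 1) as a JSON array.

L: 5·0+6·2 = 12 | 2·6 = 12
Q: 5·2+6·0 = 10 | 2·5 = 10
Z: 5·2+6·0 = 10 | 2·5 = 10
gcd(5,6,2) = 1

Coefficients: [5, 6, 2]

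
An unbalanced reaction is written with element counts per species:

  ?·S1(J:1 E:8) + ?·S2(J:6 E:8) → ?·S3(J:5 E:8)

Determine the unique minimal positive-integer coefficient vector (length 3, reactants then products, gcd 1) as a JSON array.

Coefficients: [1, 4, 5]

J: 1·1+4·6 = 25 | 5·5 = 25
E: 1·8+4·8 = 40 | 5·8 = 40
gcd(1,4,5) = 1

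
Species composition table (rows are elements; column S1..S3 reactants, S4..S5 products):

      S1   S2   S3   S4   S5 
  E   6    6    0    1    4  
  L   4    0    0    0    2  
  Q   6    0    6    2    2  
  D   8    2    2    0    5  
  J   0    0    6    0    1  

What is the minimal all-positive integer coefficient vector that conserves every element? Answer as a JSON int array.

Coefficients: [3, 2, 1, 6, 6]

E: 3·6+2·6+1·0 = 30 | 6·1+6·4 = 30
L: 3·4+2·0+1·0 = 12 | 6·0+6·2 = 12
Q: 3·6+2·0+1·6 = 24 | 6·2+6·2 = 24
D: 3·8+2·2+1·2 = 30 | 6·0+6·5 = 30
J: 3·0+2·0+1·6 = 6 | 6·0+6·1 = 6
gcd(3,2,1,6,6) = 1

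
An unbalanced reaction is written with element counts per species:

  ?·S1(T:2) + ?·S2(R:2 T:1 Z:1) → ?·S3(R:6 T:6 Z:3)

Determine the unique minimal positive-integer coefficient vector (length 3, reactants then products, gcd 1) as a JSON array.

Coefficients: [3, 6, 2]

R: 3·0+6·2 = 12 | 2·6 = 12
T: 3·2+6·1 = 12 | 2·6 = 12
Z: 3·0+6·1 = 6 | 2·3 = 6
gcd(3,6,2) = 1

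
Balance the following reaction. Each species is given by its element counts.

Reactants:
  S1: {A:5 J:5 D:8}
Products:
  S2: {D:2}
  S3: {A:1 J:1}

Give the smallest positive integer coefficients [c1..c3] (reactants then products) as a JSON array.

A: 1·5 = 5 | 4·0+5·1 = 5
J: 1·5 = 5 | 4·0+5·1 = 5
D: 1·8 = 8 | 4·2+5·0 = 8
gcd(1,4,5) = 1

Coefficients: [1, 4, 5]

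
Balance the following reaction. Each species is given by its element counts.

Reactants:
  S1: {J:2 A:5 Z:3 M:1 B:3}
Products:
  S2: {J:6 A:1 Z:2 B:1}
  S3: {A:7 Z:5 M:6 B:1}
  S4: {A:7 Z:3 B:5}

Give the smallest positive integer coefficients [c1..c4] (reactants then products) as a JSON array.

J: 6·2 = 12 | 2·6+1·0+3·0 = 12
A: 6·5 = 30 | 2·1+1·7+3·7 = 30
Z: 6·3 = 18 | 2·2+1·5+3·3 = 18
M: 6·1 = 6 | 2·0+1·6+3·0 = 6
B: 6·3 = 18 | 2·1+1·1+3·5 = 18
gcd(6,2,1,3) = 1

Coefficients: [6, 2, 1, 3]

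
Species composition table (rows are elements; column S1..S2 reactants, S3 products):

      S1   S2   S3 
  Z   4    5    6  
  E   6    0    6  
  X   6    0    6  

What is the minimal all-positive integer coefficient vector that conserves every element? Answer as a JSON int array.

Coefficients: [5, 2, 5]

Z: 5·4+2·5 = 30 | 5·6 = 30
E: 5·6+2·0 = 30 | 5·6 = 30
X: 5·6+2·0 = 30 | 5·6 = 30
gcd(5,2,5) = 1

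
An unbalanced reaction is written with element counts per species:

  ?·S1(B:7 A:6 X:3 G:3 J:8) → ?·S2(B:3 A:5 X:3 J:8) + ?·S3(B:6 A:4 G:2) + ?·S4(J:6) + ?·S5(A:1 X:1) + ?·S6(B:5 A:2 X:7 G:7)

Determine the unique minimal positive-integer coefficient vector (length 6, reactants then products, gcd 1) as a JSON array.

Coefficients: [5, 2, 4, 4, 2, 1]

B: 5·7 = 35 | 2·3+4·6+4·0+2·0+1·5 = 35
A: 5·6 = 30 | 2·5+4·4+4·0+2·1+1·2 = 30
X: 5·3 = 15 | 2·3+4·0+4·0+2·1+1·7 = 15
G: 5·3 = 15 | 2·0+4·2+4·0+2·0+1·7 = 15
J: 5·8 = 40 | 2·8+4·0+4·6+2·0+1·0 = 40
gcd(5,2,4,4,2,1) = 1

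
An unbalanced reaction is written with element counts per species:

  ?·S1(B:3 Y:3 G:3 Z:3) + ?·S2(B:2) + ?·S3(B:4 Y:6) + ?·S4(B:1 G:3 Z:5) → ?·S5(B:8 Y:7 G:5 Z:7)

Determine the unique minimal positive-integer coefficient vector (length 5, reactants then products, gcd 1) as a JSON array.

B: 4·3+5·2+5·4+6·1 = 48 | 6·8 = 48
Y: 4·3+5·0+5·6+6·0 = 42 | 6·7 = 42
G: 4·3+5·0+5·0+6·3 = 30 | 6·5 = 30
Z: 4·3+5·0+5·0+6·5 = 42 | 6·7 = 42
gcd(4,5,5,6,6) = 1

Coefficients: [4, 5, 5, 6, 6]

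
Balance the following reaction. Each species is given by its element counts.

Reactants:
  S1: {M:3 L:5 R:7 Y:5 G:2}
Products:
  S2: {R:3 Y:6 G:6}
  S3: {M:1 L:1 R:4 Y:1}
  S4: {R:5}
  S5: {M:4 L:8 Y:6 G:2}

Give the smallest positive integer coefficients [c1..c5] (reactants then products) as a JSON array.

Coefficients: [6, 1, 6, 3, 3]

M: 6·3 = 18 | 1·0+6·1+3·0+3·4 = 18
L: 6·5 = 30 | 1·0+6·1+3·0+3·8 = 30
R: 6·7 = 42 | 1·3+6·4+3·5+3·0 = 42
Y: 6·5 = 30 | 1·6+6·1+3·0+3·6 = 30
G: 6·2 = 12 | 1·6+6·0+3·0+3·2 = 12
gcd(6,1,6,3,3) = 1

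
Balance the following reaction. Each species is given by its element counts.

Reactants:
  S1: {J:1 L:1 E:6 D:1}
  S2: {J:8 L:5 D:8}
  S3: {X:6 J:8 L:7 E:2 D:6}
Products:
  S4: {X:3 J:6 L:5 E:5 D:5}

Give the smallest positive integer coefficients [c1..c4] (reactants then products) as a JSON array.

Coefficients: [4, 1, 3, 6]

X: 4·0+1·0+3·6 = 18 | 6·3 = 18
J: 4·1+1·8+3·8 = 36 | 6·6 = 36
L: 4·1+1·5+3·7 = 30 | 6·5 = 30
E: 4·6+1·0+3·2 = 30 | 6·5 = 30
D: 4·1+1·8+3·6 = 30 | 6·5 = 30
gcd(4,1,3,6) = 1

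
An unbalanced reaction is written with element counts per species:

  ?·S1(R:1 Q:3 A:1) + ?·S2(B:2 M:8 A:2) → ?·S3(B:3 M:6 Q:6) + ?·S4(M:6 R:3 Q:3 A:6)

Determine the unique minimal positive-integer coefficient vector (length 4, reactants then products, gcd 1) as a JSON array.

Coefficients: [6, 3, 2, 2]

B: 6·0+3·2 = 6 | 2·3+2·0 = 6
M: 6·0+3·8 = 24 | 2·6+2·6 = 24
R: 6·1+3·0 = 6 | 2·0+2·3 = 6
Q: 6·3+3·0 = 18 | 2·6+2·3 = 18
A: 6·1+3·2 = 12 | 2·0+2·6 = 12
gcd(6,3,2,2) = 1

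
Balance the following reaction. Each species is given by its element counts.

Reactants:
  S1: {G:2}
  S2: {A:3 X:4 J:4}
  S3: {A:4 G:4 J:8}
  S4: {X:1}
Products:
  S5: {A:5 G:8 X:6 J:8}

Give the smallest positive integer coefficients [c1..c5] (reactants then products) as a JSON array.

Coefficients: [6, 2, 1, 4, 2]

A: 6·0+2·3+1·4+4·0 = 10 | 2·5 = 10
G: 6·2+2·0+1·4+4·0 = 16 | 2·8 = 16
X: 6·0+2·4+1·0+4·1 = 12 | 2·6 = 12
J: 6·0+2·4+1·8+4·0 = 16 | 2·8 = 16
gcd(6,2,1,4,2) = 1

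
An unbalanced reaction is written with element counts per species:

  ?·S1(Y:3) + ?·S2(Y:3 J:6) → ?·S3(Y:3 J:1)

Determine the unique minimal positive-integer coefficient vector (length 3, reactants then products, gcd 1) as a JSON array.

Y: 5·3+1·3 = 18 | 6·3 = 18
J: 5·0+1·6 = 6 | 6·1 = 6
gcd(5,1,6) = 1

Coefficients: [5, 1, 6]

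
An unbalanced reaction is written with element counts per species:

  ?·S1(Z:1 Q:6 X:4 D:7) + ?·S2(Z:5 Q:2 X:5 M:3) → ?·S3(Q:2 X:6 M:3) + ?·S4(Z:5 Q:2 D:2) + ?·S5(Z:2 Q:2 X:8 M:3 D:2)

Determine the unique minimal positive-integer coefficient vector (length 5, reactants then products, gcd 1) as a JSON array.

Z: 2·1+6·5 = 32 | 5·0+6·5+1·2 = 32
Q: 2·6+6·2 = 24 | 5·2+6·2+1·2 = 24
X: 2·4+6·5 = 38 | 5·6+6·0+1·8 = 38
M: 2·0+6·3 = 18 | 5·3+6·0+1·3 = 18
D: 2·7+6·0 = 14 | 5·0+6·2+1·2 = 14
gcd(2,6,5,6,1) = 1

Coefficients: [2, 6, 5, 6, 1]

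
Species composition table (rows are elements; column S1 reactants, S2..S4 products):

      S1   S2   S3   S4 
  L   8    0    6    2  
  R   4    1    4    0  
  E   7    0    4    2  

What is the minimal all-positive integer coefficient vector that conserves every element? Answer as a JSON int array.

L: 2·8 = 16 | 4·0+1·6+5·2 = 16
R: 2·4 = 8 | 4·1+1·4+5·0 = 8
E: 2·7 = 14 | 4·0+1·4+5·2 = 14
gcd(2,4,1,5) = 1

Coefficients: [2, 4, 1, 5]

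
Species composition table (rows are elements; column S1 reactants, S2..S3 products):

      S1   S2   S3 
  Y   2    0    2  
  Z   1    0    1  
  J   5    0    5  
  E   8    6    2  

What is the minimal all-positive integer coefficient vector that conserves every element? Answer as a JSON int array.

Y: 1·2 = 2 | 1·0+1·2 = 2
Z: 1·1 = 1 | 1·0+1·1 = 1
J: 1·5 = 5 | 1·0+1·5 = 5
E: 1·8 = 8 | 1·6+1·2 = 8
gcd(1,1,1) = 1

Coefficients: [1, 1, 1]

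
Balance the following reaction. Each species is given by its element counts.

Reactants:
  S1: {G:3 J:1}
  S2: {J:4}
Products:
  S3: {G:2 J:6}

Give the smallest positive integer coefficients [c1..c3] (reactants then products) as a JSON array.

Coefficients: [2, 4, 3]

G: 2·3+4·0 = 6 | 3·2 = 6
J: 2·1+4·4 = 18 | 3·6 = 18
gcd(2,4,3) = 1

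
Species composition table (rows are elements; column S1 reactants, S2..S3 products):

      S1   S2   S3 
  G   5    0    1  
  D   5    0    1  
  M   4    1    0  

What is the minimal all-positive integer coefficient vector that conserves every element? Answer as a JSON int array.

G: 1·5 = 5 | 4·0+5·1 = 5
D: 1·5 = 5 | 4·0+5·1 = 5
M: 1·4 = 4 | 4·1+5·0 = 4
gcd(1,4,5) = 1

Coefficients: [1, 4, 5]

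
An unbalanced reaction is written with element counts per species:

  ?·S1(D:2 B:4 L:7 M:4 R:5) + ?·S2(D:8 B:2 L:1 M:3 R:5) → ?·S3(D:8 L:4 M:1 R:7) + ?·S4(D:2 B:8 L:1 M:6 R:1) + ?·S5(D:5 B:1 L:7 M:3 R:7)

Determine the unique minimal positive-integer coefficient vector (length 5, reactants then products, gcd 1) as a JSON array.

Coefficients: [5, 4, 2, 3, 4]

D: 5·2+4·8 = 42 | 2·8+3·2+4·5 = 42
B: 5·4+4·2 = 28 | 2·0+3·8+4·1 = 28
L: 5·7+4·1 = 39 | 2·4+3·1+4·7 = 39
M: 5·4+4·3 = 32 | 2·1+3·6+4·3 = 32
R: 5·5+4·5 = 45 | 2·7+3·1+4·7 = 45
gcd(5,4,2,3,4) = 1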